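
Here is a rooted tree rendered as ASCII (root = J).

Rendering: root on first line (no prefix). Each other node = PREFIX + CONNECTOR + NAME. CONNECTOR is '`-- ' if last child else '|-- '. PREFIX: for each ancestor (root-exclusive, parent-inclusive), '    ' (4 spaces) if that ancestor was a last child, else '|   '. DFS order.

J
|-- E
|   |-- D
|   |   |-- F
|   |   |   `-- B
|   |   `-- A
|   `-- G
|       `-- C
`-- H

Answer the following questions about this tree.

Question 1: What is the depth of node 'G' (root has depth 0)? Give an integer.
Path from root to G: J -> E -> G
Depth = number of edges = 2

Answer: 2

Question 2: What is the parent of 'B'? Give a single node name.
Scan adjacency: B appears as child of F

Answer: F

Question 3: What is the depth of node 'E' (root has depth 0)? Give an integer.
Path from root to E: J -> E
Depth = number of edges = 1

Answer: 1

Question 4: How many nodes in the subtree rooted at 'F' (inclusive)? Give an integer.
Subtree rooted at F contains: B, F
Count = 2

Answer: 2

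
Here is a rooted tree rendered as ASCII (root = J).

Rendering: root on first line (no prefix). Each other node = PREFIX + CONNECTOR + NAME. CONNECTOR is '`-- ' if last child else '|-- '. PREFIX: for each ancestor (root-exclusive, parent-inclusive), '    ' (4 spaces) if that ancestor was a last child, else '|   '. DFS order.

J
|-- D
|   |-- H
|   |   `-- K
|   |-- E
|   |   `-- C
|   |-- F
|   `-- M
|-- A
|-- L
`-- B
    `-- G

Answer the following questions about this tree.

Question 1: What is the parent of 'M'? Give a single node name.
Answer: D

Derivation:
Scan adjacency: M appears as child of D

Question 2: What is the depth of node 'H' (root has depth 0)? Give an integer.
Answer: 2

Derivation:
Path from root to H: J -> D -> H
Depth = number of edges = 2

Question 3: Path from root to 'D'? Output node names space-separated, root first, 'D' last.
Answer: J D

Derivation:
Walk down from root: J -> D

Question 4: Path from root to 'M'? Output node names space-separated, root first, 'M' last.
Walk down from root: J -> D -> M

Answer: J D M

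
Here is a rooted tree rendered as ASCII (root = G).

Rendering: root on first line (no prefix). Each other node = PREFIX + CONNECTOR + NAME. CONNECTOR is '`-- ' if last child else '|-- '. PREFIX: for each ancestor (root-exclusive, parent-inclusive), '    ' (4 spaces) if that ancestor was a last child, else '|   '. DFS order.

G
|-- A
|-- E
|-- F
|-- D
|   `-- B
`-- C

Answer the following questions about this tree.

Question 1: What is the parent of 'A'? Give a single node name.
Scan adjacency: A appears as child of G

Answer: G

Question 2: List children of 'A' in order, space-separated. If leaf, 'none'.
Answer: none

Derivation:
Node A's children (from adjacency): (leaf)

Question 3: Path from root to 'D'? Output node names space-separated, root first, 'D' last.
Walk down from root: G -> D

Answer: G D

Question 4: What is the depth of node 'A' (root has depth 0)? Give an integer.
Answer: 1

Derivation:
Path from root to A: G -> A
Depth = number of edges = 1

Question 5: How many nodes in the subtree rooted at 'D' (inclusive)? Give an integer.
Subtree rooted at D contains: B, D
Count = 2

Answer: 2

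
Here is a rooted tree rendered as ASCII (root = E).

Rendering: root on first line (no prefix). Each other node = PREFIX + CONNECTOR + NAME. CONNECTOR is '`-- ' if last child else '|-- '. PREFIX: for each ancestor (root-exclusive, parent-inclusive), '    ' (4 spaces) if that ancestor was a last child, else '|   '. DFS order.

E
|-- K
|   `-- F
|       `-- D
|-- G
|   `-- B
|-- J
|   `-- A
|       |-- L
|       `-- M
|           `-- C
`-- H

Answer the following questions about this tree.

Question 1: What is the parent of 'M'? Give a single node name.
Scan adjacency: M appears as child of A

Answer: A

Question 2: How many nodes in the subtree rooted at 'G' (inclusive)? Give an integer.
Subtree rooted at G contains: B, G
Count = 2

Answer: 2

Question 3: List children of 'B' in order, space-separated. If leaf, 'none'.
Answer: none

Derivation:
Node B's children (from adjacency): (leaf)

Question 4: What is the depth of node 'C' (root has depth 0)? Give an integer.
Path from root to C: E -> J -> A -> M -> C
Depth = number of edges = 4

Answer: 4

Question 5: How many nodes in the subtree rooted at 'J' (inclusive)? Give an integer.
Subtree rooted at J contains: A, C, J, L, M
Count = 5

Answer: 5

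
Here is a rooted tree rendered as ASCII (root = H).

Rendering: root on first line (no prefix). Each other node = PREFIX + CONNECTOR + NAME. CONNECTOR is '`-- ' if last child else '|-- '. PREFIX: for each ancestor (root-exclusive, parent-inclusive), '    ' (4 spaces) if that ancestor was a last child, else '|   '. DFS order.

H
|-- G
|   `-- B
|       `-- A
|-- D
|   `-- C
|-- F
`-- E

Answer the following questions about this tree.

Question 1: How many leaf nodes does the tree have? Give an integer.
Answer: 4

Derivation:
Leaves (nodes with no children): A, C, E, F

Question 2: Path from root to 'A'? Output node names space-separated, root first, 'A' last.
Walk down from root: H -> G -> B -> A

Answer: H G B A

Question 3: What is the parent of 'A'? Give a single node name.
Answer: B

Derivation:
Scan adjacency: A appears as child of B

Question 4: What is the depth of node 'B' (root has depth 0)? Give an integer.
Path from root to B: H -> G -> B
Depth = number of edges = 2

Answer: 2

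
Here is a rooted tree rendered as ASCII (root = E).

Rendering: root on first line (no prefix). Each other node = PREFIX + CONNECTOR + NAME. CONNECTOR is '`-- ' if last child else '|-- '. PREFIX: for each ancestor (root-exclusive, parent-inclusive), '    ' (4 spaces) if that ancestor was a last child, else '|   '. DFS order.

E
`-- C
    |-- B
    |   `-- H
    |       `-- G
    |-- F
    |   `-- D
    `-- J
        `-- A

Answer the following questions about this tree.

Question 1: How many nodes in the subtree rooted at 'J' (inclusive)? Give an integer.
Subtree rooted at J contains: A, J
Count = 2

Answer: 2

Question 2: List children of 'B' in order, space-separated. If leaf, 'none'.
Node B's children (from adjacency): H

Answer: H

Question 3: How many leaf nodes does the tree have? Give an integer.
Leaves (nodes with no children): A, D, G

Answer: 3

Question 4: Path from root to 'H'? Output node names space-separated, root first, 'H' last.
Walk down from root: E -> C -> B -> H

Answer: E C B H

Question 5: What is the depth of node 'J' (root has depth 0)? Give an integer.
Path from root to J: E -> C -> J
Depth = number of edges = 2

Answer: 2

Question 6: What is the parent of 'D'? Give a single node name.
Answer: F

Derivation:
Scan adjacency: D appears as child of F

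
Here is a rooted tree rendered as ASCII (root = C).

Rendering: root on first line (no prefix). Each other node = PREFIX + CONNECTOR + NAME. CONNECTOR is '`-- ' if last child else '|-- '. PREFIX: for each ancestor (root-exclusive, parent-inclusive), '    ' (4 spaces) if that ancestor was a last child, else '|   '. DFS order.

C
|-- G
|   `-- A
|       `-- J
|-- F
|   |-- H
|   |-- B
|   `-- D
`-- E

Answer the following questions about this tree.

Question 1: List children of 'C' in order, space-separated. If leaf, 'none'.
Answer: G F E

Derivation:
Node C's children (from adjacency): G, F, E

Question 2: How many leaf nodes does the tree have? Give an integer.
Leaves (nodes with no children): B, D, E, H, J

Answer: 5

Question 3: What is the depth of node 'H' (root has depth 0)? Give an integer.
Path from root to H: C -> F -> H
Depth = number of edges = 2

Answer: 2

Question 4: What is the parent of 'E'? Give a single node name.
Answer: C

Derivation:
Scan adjacency: E appears as child of C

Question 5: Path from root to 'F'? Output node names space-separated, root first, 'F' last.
Answer: C F

Derivation:
Walk down from root: C -> F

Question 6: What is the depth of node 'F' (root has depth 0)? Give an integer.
Answer: 1

Derivation:
Path from root to F: C -> F
Depth = number of edges = 1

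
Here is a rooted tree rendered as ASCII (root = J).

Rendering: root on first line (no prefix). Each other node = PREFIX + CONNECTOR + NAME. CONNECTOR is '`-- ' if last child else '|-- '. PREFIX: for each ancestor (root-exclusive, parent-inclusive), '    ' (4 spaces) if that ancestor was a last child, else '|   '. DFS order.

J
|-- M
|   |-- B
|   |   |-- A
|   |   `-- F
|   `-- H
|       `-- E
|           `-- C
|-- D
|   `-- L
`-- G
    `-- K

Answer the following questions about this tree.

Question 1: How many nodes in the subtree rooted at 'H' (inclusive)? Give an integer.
Answer: 3

Derivation:
Subtree rooted at H contains: C, E, H
Count = 3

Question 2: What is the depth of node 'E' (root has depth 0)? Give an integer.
Path from root to E: J -> M -> H -> E
Depth = number of edges = 3

Answer: 3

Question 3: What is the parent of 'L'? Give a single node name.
Scan adjacency: L appears as child of D

Answer: D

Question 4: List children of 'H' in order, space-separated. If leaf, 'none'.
Answer: E

Derivation:
Node H's children (from adjacency): E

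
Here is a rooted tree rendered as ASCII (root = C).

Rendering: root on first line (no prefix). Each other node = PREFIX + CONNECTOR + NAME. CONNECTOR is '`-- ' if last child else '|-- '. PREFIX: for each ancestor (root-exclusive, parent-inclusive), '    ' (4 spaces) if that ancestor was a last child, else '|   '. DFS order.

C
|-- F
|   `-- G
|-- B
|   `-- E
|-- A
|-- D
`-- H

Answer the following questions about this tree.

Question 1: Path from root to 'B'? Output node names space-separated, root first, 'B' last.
Walk down from root: C -> B

Answer: C B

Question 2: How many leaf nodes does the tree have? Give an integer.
Answer: 5

Derivation:
Leaves (nodes with no children): A, D, E, G, H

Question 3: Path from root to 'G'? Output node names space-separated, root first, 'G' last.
Walk down from root: C -> F -> G

Answer: C F G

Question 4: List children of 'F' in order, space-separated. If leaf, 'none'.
Node F's children (from adjacency): G

Answer: G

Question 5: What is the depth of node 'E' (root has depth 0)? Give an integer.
Path from root to E: C -> B -> E
Depth = number of edges = 2

Answer: 2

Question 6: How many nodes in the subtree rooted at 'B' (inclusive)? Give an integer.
Subtree rooted at B contains: B, E
Count = 2

Answer: 2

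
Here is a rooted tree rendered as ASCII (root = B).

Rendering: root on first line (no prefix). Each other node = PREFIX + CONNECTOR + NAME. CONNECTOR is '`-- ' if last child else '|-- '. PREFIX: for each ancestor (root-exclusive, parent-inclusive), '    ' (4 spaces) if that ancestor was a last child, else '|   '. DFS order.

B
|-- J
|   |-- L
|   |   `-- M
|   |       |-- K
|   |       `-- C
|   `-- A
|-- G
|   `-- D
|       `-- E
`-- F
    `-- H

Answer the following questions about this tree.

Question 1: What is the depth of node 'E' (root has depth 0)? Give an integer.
Path from root to E: B -> G -> D -> E
Depth = number of edges = 3

Answer: 3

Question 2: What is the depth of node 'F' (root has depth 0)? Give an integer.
Answer: 1

Derivation:
Path from root to F: B -> F
Depth = number of edges = 1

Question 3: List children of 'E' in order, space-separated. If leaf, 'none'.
Answer: none

Derivation:
Node E's children (from adjacency): (leaf)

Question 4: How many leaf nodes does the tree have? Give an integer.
Leaves (nodes with no children): A, C, E, H, K

Answer: 5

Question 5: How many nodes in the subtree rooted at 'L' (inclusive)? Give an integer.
Subtree rooted at L contains: C, K, L, M
Count = 4

Answer: 4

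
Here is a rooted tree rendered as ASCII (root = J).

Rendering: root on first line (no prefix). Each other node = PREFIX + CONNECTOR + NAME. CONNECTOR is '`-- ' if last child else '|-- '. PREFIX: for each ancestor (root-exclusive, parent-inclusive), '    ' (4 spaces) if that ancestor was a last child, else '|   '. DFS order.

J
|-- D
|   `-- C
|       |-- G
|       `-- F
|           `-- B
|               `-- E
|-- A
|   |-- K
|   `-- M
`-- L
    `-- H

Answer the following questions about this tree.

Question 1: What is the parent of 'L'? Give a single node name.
Scan adjacency: L appears as child of J

Answer: J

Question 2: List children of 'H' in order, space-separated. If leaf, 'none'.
Answer: none

Derivation:
Node H's children (from adjacency): (leaf)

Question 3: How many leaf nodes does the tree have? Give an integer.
Answer: 5

Derivation:
Leaves (nodes with no children): E, G, H, K, M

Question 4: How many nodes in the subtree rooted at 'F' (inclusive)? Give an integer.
Answer: 3

Derivation:
Subtree rooted at F contains: B, E, F
Count = 3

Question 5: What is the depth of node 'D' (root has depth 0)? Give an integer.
Answer: 1

Derivation:
Path from root to D: J -> D
Depth = number of edges = 1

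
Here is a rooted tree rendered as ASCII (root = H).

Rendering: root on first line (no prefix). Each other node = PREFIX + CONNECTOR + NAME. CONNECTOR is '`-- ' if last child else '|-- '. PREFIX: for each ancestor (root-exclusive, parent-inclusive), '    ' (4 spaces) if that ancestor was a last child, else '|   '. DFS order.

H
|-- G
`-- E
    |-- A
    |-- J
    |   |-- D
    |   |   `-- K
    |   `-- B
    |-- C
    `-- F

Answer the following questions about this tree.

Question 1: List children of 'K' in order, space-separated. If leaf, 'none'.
Node K's children (from adjacency): (leaf)

Answer: none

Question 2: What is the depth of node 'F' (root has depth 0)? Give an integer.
Path from root to F: H -> E -> F
Depth = number of edges = 2

Answer: 2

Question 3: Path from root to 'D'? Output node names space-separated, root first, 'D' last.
Walk down from root: H -> E -> J -> D

Answer: H E J D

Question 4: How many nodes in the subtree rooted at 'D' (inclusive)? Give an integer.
Subtree rooted at D contains: D, K
Count = 2

Answer: 2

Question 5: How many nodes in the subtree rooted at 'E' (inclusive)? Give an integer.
Subtree rooted at E contains: A, B, C, D, E, F, J, K
Count = 8

Answer: 8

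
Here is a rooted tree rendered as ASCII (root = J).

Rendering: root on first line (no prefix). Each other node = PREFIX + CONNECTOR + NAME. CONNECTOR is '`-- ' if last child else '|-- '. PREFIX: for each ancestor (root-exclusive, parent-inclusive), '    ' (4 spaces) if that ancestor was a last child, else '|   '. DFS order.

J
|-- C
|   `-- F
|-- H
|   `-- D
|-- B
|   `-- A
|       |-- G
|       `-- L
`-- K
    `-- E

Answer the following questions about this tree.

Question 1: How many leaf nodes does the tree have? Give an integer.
Leaves (nodes with no children): D, E, F, G, L

Answer: 5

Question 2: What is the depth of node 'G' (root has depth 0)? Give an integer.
Answer: 3

Derivation:
Path from root to G: J -> B -> A -> G
Depth = number of edges = 3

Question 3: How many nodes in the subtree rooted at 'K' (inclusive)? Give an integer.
Answer: 2

Derivation:
Subtree rooted at K contains: E, K
Count = 2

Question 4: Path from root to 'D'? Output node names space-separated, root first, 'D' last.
Walk down from root: J -> H -> D

Answer: J H D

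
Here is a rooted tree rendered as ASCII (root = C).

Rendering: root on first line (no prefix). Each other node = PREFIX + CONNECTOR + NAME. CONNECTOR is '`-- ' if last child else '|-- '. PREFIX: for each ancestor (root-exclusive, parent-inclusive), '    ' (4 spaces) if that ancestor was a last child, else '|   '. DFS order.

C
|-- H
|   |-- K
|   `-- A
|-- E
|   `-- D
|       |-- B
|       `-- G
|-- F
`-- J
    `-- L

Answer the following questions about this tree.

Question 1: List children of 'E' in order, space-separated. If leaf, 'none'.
Node E's children (from adjacency): D

Answer: D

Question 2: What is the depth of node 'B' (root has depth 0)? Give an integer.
Answer: 3

Derivation:
Path from root to B: C -> E -> D -> B
Depth = number of edges = 3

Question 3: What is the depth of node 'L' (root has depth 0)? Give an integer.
Path from root to L: C -> J -> L
Depth = number of edges = 2

Answer: 2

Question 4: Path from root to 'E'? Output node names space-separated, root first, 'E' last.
Walk down from root: C -> E

Answer: C E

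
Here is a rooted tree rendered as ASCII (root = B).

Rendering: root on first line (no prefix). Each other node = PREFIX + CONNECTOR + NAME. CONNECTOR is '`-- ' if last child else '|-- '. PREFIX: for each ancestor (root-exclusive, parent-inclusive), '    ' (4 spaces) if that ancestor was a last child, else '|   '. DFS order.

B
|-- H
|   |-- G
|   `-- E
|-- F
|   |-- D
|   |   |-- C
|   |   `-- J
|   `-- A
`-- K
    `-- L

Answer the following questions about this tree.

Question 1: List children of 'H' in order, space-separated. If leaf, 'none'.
Answer: G E

Derivation:
Node H's children (from adjacency): G, E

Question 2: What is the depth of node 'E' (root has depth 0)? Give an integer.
Answer: 2

Derivation:
Path from root to E: B -> H -> E
Depth = number of edges = 2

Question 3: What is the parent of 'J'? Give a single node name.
Scan adjacency: J appears as child of D

Answer: D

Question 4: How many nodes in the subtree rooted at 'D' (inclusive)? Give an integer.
Answer: 3

Derivation:
Subtree rooted at D contains: C, D, J
Count = 3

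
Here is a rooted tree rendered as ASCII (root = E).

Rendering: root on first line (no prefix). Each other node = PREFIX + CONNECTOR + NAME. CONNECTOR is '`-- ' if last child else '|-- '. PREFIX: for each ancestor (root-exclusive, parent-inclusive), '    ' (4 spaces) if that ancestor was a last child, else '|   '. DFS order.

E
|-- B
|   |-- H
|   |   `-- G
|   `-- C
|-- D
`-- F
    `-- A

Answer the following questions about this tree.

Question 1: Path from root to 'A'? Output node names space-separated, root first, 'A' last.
Walk down from root: E -> F -> A

Answer: E F A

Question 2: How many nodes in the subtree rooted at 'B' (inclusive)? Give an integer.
Answer: 4

Derivation:
Subtree rooted at B contains: B, C, G, H
Count = 4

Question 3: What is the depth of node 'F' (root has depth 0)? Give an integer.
Path from root to F: E -> F
Depth = number of edges = 1

Answer: 1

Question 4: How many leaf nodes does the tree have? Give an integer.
Answer: 4

Derivation:
Leaves (nodes with no children): A, C, D, G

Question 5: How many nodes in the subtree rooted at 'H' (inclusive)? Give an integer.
Answer: 2

Derivation:
Subtree rooted at H contains: G, H
Count = 2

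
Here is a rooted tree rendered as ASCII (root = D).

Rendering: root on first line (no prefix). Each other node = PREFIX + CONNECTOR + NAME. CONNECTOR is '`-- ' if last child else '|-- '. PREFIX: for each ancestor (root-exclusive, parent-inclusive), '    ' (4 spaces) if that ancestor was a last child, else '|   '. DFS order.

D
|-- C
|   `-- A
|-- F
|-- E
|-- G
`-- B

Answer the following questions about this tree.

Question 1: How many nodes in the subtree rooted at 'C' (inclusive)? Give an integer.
Subtree rooted at C contains: A, C
Count = 2

Answer: 2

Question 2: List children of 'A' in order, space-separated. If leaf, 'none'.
Answer: none

Derivation:
Node A's children (from adjacency): (leaf)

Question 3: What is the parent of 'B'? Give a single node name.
Scan adjacency: B appears as child of D

Answer: D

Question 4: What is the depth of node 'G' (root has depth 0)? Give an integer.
Path from root to G: D -> G
Depth = number of edges = 1

Answer: 1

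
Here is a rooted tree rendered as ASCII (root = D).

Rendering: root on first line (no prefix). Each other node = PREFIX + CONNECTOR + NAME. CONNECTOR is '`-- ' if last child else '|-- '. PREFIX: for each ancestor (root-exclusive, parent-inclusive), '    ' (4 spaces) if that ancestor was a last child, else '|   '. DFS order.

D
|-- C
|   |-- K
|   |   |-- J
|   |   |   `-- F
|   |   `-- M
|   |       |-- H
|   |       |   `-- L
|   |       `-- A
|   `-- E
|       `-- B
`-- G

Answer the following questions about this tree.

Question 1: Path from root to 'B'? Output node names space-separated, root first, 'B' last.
Answer: D C E B

Derivation:
Walk down from root: D -> C -> E -> B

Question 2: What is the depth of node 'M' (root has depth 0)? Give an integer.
Path from root to M: D -> C -> K -> M
Depth = number of edges = 3

Answer: 3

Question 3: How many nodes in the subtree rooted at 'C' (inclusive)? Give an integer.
Subtree rooted at C contains: A, B, C, E, F, H, J, K, L, M
Count = 10

Answer: 10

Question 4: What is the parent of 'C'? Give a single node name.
Scan adjacency: C appears as child of D

Answer: D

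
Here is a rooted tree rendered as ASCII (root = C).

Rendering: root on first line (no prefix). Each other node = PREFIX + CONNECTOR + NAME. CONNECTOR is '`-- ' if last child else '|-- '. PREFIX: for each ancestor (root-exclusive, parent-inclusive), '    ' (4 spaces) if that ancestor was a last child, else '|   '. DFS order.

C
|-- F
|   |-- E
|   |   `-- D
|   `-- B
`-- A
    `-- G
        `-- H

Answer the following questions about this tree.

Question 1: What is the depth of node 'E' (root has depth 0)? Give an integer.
Answer: 2

Derivation:
Path from root to E: C -> F -> E
Depth = number of edges = 2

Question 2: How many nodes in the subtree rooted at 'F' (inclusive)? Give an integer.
Answer: 4

Derivation:
Subtree rooted at F contains: B, D, E, F
Count = 4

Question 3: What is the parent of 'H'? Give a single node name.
Answer: G

Derivation:
Scan adjacency: H appears as child of G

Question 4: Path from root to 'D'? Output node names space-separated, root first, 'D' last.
Walk down from root: C -> F -> E -> D

Answer: C F E D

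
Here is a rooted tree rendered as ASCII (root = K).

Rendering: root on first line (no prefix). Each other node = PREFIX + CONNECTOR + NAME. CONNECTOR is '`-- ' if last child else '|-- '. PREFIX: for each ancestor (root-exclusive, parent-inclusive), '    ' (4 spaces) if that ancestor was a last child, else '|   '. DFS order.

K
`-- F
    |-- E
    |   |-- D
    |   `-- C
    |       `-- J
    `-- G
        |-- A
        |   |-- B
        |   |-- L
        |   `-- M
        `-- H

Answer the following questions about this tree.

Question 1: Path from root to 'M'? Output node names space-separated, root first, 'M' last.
Answer: K F G A M

Derivation:
Walk down from root: K -> F -> G -> A -> M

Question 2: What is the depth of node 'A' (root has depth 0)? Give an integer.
Path from root to A: K -> F -> G -> A
Depth = number of edges = 3

Answer: 3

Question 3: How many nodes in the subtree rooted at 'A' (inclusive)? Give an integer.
Answer: 4

Derivation:
Subtree rooted at A contains: A, B, L, M
Count = 4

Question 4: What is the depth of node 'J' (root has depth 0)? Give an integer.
Path from root to J: K -> F -> E -> C -> J
Depth = number of edges = 4

Answer: 4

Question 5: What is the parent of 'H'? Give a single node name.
Scan adjacency: H appears as child of G

Answer: G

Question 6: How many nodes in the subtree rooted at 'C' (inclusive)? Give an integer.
Answer: 2

Derivation:
Subtree rooted at C contains: C, J
Count = 2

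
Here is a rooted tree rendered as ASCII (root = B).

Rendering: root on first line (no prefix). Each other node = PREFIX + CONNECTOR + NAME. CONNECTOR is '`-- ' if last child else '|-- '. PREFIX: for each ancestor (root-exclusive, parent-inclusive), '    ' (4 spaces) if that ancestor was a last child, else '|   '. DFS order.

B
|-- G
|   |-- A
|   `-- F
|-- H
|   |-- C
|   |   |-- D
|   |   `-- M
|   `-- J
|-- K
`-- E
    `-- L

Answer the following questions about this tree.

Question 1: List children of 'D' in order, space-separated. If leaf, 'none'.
Answer: none

Derivation:
Node D's children (from adjacency): (leaf)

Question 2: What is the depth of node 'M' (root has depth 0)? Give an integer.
Answer: 3

Derivation:
Path from root to M: B -> H -> C -> M
Depth = number of edges = 3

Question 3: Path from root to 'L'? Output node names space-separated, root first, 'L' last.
Walk down from root: B -> E -> L

Answer: B E L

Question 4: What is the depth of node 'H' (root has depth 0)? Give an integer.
Answer: 1

Derivation:
Path from root to H: B -> H
Depth = number of edges = 1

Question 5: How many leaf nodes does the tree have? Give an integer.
Leaves (nodes with no children): A, D, F, J, K, L, M

Answer: 7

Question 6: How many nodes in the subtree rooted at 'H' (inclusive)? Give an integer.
Subtree rooted at H contains: C, D, H, J, M
Count = 5

Answer: 5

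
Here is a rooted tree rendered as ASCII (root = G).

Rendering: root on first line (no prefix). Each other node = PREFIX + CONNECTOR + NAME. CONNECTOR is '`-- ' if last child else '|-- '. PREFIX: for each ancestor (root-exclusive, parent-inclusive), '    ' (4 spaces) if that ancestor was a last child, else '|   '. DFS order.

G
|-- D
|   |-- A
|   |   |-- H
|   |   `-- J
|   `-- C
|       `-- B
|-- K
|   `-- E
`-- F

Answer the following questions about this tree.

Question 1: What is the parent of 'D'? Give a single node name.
Scan adjacency: D appears as child of G

Answer: G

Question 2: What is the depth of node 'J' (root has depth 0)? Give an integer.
Path from root to J: G -> D -> A -> J
Depth = number of edges = 3

Answer: 3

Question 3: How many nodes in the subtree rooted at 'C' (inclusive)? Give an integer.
Answer: 2

Derivation:
Subtree rooted at C contains: B, C
Count = 2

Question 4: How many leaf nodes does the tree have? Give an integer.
Answer: 5

Derivation:
Leaves (nodes with no children): B, E, F, H, J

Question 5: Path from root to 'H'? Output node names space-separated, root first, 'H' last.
Answer: G D A H

Derivation:
Walk down from root: G -> D -> A -> H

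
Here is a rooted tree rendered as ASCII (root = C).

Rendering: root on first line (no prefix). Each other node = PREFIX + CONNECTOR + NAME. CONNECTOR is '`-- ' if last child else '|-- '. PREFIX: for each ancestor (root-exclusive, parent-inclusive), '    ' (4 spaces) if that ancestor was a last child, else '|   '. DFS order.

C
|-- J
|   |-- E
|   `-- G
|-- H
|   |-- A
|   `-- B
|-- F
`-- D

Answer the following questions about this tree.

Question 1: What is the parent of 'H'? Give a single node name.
Answer: C

Derivation:
Scan adjacency: H appears as child of C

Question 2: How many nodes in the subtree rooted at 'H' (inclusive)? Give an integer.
Answer: 3

Derivation:
Subtree rooted at H contains: A, B, H
Count = 3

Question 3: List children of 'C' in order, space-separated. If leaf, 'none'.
Node C's children (from adjacency): J, H, F, D

Answer: J H F D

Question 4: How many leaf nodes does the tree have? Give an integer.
Leaves (nodes with no children): A, B, D, E, F, G

Answer: 6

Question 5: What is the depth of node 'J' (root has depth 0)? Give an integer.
Path from root to J: C -> J
Depth = number of edges = 1

Answer: 1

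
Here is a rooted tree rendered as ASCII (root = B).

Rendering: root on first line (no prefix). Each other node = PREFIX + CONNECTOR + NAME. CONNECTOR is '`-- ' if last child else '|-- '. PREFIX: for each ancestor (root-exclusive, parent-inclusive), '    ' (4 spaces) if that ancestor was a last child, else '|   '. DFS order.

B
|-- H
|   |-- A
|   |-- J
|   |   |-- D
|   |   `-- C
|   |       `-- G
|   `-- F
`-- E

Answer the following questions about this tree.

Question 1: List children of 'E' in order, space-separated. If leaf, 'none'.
Node E's children (from adjacency): (leaf)

Answer: none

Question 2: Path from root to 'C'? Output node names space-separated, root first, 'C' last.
Walk down from root: B -> H -> J -> C

Answer: B H J C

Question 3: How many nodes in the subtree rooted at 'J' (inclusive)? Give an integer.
Answer: 4

Derivation:
Subtree rooted at J contains: C, D, G, J
Count = 4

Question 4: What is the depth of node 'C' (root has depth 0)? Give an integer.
Path from root to C: B -> H -> J -> C
Depth = number of edges = 3

Answer: 3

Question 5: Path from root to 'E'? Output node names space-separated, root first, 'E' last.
Answer: B E

Derivation:
Walk down from root: B -> E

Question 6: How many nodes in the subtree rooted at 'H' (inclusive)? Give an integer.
Subtree rooted at H contains: A, C, D, F, G, H, J
Count = 7

Answer: 7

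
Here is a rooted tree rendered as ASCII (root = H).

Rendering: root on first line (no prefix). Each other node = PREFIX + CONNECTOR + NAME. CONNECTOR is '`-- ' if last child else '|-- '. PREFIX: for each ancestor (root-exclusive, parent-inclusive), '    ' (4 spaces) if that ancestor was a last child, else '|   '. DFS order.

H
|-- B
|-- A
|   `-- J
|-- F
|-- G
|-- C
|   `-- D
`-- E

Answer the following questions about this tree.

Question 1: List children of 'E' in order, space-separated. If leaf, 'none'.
Node E's children (from adjacency): (leaf)

Answer: none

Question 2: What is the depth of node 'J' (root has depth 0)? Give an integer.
Path from root to J: H -> A -> J
Depth = number of edges = 2

Answer: 2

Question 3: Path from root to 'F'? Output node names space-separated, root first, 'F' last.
Walk down from root: H -> F

Answer: H F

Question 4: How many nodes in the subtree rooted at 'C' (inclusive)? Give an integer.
Answer: 2

Derivation:
Subtree rooted at C contains: C, D
Count = 2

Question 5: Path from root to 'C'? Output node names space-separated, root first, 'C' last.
Answer: H C

Derivation:
Walk down from root: H -> C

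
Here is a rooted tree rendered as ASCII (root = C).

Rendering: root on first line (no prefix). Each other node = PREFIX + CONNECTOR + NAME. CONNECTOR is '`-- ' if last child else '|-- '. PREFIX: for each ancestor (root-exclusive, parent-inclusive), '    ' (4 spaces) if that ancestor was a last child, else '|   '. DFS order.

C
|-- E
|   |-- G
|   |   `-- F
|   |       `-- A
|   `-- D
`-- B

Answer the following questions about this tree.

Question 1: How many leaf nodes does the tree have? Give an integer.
Answer: 3

Derivation:
Leaves (nodes with no children): A, B, D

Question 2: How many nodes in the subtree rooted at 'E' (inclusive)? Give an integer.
Answer: 5

Derivation:
Subtree rooted at E contains: A, D, E, F, G
Count = 5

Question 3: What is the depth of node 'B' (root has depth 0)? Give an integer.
Answer: 1

Derivation:
Path from root to B: C -> B
Depth = number of edges = 1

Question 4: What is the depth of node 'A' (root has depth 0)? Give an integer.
Answer: 4

Derivation:
Path from root to A: C -> E -> G -> F -> A
Depth = number of edges = 4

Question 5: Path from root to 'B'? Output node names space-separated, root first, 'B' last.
Answer: C B

Derivation:
Walk down from root: C -> B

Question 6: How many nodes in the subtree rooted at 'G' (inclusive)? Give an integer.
Subtree rooted at G contains: A, F, G
Count = 3

Answer: 3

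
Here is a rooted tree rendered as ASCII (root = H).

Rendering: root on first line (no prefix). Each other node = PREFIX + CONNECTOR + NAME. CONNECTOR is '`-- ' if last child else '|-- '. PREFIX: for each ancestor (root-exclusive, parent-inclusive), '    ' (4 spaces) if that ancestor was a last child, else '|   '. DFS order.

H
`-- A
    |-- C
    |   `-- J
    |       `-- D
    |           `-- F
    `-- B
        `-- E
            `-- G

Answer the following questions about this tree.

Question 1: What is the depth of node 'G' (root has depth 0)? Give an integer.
Answer: 4

Derivation:
Path from root to G: H -> A -> B -> E -> G
Depth = number of edges = 4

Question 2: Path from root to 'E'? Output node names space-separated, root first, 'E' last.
Answer: H A B E

Derivation:
Walk down from root: H -> A -> B -> E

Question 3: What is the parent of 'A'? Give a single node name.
Scan adjacency: A appears as child of H

Answer: H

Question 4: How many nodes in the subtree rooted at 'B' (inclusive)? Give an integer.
Subtree rooted at B contains: B, E, G
Count = 3

Answer: 3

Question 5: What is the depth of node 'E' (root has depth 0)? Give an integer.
Answer: 3

Derivation:
Path from root to E: H -> A -> B -> E
Depth = number of edges = 3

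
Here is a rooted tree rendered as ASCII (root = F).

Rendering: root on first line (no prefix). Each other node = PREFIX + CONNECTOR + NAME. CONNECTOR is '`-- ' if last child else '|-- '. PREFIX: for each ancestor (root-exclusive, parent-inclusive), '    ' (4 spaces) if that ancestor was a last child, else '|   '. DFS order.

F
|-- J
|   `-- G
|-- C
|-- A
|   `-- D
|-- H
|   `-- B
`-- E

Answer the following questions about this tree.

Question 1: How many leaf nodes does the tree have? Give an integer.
Leaves (nodes with no children): B, C, D, E, G

Answer: 5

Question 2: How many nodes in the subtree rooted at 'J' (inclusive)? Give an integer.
Answer: 2

Derivation:
Subtree rooted at J contains: G, J
Count = 2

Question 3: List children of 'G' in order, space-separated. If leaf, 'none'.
Node G's children (from adjacency): (leaf)

Answer: none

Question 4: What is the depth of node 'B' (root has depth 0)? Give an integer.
Path from root to B: F -> H -> B
Depth = number of edges = 2

Answer: 2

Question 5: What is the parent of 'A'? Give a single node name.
Answer: F

Derivation:
Scan adjacency: A appears as child of F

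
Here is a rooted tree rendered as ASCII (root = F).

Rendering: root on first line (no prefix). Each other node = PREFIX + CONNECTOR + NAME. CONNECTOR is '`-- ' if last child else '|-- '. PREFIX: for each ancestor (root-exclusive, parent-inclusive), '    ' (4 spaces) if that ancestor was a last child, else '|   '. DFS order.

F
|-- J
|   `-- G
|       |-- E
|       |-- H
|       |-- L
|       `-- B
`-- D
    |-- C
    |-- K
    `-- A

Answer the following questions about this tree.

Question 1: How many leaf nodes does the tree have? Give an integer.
Answer: 7

Derivation:
Leaves (nodes with no children): A, B, C, E, H, K, L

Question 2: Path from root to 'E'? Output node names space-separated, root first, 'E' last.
Answer: F J G E

Derivation:
Walk down from root: F -> J -> G -> E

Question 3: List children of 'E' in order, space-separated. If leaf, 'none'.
Answer: none

Derivation:
Node E's children (from adjacency): (leaf)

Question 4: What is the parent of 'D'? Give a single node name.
Scan adjacency: D appears as child of F

Answer: F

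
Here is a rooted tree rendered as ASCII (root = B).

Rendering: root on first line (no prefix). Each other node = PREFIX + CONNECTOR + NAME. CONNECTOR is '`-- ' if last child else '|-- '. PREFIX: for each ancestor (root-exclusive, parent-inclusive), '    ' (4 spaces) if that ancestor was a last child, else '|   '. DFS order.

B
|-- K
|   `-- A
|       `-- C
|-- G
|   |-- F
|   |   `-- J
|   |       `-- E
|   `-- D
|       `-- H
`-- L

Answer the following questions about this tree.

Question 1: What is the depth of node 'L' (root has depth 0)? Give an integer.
Path from root to L: B -> L
Depth = number of edges = 1

Answer: 1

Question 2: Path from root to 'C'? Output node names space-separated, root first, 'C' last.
Walk down from root: B -> K -> A -> C

Answer: B K A C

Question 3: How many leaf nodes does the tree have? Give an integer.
Answer: 4

Derivation:
Leaves (nodes with no children): C, E, H, L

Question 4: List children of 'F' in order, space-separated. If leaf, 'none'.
Answer: J

Derivation:
Node F's children (from adjacency): J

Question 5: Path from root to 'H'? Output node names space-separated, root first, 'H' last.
Walk down from root: B -> G -> D -> H

Answer: B G D H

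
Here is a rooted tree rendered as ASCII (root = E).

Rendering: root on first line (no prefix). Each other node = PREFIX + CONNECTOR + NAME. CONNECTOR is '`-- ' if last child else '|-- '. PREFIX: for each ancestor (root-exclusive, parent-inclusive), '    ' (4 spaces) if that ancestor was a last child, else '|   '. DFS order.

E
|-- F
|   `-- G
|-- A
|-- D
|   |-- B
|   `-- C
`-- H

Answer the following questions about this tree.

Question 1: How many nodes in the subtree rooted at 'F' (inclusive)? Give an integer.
Answer: 2

Derivation:
Subtree rooted at F contains: F, G
Count = 2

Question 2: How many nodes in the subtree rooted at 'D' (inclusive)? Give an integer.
Answer: 3

Derivation:
Subtree rooted at D contains: B, C, D
Count = 3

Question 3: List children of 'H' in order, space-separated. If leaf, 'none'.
Answer: none

Derivation:
Node H's children (from adjacency): (leaf)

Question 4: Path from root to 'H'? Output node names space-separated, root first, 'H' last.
Walk down from root: E -> H

Answer: E H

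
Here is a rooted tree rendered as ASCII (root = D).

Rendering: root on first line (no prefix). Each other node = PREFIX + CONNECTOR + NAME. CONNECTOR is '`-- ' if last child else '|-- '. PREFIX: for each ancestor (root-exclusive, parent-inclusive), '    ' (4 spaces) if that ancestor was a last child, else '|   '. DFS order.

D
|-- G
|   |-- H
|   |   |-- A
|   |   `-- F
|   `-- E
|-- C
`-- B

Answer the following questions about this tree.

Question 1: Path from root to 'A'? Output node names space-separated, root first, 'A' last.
Walk down from root: D -> G -> H -> A

Answer: D G H A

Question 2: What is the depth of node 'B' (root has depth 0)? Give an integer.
Answer: 1

Derivation:
Path from root to B: D -> B
Depth = number of edges = 1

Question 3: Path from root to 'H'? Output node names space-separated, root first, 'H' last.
Walk down from root: D -> G -> H

Answer: D G H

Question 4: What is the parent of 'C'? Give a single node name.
Scan adjacency: C appears as child of D

Answer: D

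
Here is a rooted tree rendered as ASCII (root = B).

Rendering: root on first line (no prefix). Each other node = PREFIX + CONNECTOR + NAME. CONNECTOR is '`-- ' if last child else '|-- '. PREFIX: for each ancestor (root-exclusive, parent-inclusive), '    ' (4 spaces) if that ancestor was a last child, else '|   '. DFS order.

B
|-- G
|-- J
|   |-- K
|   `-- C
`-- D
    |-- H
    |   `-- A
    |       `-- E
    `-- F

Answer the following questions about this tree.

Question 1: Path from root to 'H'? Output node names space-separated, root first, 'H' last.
Walk down from root: B -> D -> H

Answer: B D H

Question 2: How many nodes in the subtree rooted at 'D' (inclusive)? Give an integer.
Subtree rooted at D contains: A, D, E, F, H
Count = 5

Answer: 5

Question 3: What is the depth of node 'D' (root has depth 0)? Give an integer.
Answer: 1

Derivation:
Path from root to D: B -> D
Depth = number of edges = 1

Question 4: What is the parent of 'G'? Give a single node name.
Answer: B

Derivation:
Scan adjacency: G appears as child of B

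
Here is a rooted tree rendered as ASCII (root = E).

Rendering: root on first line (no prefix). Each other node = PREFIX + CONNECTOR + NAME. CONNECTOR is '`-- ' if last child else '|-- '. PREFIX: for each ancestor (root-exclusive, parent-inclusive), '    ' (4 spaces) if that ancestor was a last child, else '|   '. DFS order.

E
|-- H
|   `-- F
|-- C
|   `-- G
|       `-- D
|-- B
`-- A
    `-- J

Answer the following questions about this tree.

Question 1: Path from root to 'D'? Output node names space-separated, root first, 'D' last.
Walk down from root: E -> C -> G -> D

Answer: E C G D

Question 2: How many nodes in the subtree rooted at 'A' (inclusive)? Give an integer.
Answer: 2

Derivation:
Subtree rooted at A contains: A, J
Count = 2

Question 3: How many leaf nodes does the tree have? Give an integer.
Answer: 4

Derivation:
Leaves (nodes with no children): B, D, F, J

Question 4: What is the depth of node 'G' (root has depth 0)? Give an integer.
Path from root to G: E -> C -> G
Depth = number of edges = 2

Answer: 2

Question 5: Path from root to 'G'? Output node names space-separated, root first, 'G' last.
Walk down from root: E -> C -> G

Answer: E C G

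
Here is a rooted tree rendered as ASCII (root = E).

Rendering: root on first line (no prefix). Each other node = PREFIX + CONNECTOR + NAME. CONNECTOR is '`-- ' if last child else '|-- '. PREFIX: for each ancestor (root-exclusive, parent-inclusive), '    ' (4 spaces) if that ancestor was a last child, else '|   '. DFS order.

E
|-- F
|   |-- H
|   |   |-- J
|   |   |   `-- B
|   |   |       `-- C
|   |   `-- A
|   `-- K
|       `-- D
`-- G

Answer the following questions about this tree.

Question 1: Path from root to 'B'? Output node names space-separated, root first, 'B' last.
Answer: E F H J B

Derivation:
Walk down from root: E -> F -> H -> J -> B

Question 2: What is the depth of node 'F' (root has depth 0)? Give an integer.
Path from root to F: E -> F
Depth = number of edges = 1

Answer: 1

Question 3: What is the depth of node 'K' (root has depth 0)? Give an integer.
Answer: 2

Derivation:
Path from root to K: E -> F -> K
Depth = number of edges = 2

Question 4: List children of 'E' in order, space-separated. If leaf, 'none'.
Node E's children (from adjacency): F, G

Answer: F G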